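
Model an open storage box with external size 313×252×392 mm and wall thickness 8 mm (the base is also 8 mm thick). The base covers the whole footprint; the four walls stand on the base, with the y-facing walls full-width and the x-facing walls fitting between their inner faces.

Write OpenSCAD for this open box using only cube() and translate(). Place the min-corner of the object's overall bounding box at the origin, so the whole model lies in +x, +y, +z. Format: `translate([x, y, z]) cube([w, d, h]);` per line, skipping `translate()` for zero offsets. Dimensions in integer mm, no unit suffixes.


cube([313, 252, 8]);
translate([0, 0, 8]) cube([313, 8, 384]);
translate([0, 244, 8]) cube([313, 8, 384]);
translate([0, 8, 8]) cube([8, 236, 384]);
translate([305, 8, 8]) cube([8, 236, 384]);


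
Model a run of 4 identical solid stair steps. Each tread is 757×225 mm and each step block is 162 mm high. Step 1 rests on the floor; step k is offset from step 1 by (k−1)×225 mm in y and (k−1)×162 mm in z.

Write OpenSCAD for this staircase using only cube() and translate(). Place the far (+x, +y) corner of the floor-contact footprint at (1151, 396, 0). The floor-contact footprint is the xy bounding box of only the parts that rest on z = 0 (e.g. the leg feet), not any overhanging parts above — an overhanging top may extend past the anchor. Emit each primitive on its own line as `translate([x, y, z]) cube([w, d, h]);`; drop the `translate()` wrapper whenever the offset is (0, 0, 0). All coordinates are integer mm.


translate([394, 171, 0]) cube([757, 225, 162]);
translate([394, 396, 162]) cube([757, 225, 162]);
translate([394, 621, 324]) cube([757, 225, 162]);
translate([394, 846, 486]) cube([757, 225, 162]);


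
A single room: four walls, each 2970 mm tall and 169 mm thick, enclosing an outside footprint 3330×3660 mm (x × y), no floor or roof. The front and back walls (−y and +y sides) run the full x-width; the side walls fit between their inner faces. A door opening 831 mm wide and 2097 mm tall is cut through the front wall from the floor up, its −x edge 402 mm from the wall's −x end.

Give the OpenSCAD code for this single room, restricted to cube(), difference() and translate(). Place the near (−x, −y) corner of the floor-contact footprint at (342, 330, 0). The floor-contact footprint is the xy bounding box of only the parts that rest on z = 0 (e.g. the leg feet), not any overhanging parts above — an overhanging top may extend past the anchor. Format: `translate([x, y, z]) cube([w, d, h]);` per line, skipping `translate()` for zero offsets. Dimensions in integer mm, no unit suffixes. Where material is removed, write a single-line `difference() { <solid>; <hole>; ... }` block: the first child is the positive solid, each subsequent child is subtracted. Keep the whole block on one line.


difference() { translate([342, 330, 0]) cube([3330, 169, 2970]); translate([744, 330, 0]) cube([831, 169, 2097]); }
translate([342, 3821, 0]) cube([3330, 169, 2970]);
translate([342, 499, 0]) cube([169, 3322, 2970]);
translate([3503, 499, 0]) cube([169, 3322, 2970]);


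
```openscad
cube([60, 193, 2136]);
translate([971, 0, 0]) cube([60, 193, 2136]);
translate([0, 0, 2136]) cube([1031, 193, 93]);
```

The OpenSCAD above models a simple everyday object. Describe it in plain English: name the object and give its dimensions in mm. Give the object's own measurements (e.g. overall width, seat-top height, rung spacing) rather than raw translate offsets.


A door frame. The clear opening is 911 mm wide and 2136 mm high. Two 60 mm wide jambs, 193 mm deep, stand either side of the opening from the floor to the top of the opening. A 93 mm thick head sits across the top of both jambs, spanning the full outside width of the frame.


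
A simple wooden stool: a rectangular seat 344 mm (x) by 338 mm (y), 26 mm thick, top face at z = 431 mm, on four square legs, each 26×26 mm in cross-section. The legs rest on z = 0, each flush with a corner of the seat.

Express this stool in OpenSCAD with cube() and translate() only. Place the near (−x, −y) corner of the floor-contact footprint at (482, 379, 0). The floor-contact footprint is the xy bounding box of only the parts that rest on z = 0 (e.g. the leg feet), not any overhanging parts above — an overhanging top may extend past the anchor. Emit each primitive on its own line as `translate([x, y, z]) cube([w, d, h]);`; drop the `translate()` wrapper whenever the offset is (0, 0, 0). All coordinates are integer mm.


translate([482, 379, 405]) cube([344, 338, 26]);
translate([482, 379, 0]) cube([26, 26, 405]);
translate([800, 379, 0]) cube([26, 26, 405]);
translate([482, 691, 0]) cube([26, 26, 405]);
translate([800, 691, 0]) cube([26, 26, 405]);


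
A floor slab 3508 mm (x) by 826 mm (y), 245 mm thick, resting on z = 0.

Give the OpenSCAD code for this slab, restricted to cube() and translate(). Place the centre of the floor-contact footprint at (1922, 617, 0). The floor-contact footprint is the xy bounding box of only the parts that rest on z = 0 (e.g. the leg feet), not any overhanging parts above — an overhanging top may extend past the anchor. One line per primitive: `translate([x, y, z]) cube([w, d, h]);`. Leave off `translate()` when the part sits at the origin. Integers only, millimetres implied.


translate([168, 204, 0]) cube([3508, 826, 245]);


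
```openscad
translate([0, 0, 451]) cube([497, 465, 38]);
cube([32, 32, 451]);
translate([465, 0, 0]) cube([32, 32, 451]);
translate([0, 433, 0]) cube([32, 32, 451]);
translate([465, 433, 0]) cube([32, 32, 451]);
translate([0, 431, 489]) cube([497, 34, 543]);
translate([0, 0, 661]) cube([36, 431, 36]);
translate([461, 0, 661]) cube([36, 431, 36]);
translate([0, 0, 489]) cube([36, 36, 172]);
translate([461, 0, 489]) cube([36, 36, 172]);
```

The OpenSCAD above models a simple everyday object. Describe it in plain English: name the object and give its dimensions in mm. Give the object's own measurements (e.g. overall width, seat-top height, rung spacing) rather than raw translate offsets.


A chair. The seat is a 497×465×38 mm slab with its top at z = 489 mm, on four 32×32 mm corner legs (flush with the seat edges, standing on z = 0). A flat backrest 34 mm thick, 543 mm tall, spans the full seat width and rises from the seat top along its +y edge, rear face flush with the rear of the seat. Two armrests of 36×36 mm section run along each side from the seat's front edge to the front of the backrest, top faces 208 mm above the seat top and outer faces flush with the seat's x-edges; a 36×36 mm post under the front of each armrest stands on the seat at the front corner.


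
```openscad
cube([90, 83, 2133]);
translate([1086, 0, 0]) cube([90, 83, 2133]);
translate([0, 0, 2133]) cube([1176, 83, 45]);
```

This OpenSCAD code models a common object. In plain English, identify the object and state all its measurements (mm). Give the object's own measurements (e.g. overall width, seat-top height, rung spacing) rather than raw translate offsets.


A door frame. The clear opening is 996 mm wide and 2133 mm high. Two 90 mm wide jambs, 83 mm deep, stand either side of the opening from the floor to the top of the opening. A 45 mm thick head sits across the top of both jambs, spanning the full outside width of the frame.


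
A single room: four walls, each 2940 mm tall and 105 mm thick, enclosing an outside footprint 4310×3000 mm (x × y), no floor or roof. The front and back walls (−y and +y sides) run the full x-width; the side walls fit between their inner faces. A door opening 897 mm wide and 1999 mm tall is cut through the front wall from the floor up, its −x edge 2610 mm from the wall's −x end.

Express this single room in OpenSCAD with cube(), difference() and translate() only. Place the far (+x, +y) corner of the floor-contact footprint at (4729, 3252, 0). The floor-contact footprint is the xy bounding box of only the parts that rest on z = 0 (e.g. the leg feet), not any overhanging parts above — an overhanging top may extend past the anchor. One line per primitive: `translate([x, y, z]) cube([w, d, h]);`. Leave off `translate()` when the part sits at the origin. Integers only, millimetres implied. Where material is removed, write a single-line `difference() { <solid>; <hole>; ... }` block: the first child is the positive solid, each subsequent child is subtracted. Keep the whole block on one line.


difference() { translate([419, 252, 0]) cube([4310, 105, 2940]); translate([3029, 252, 0]) cube([897, 105, 1999]); }
translate([419, 3147, 0]) cube([4310, 105, 2940]);
translate([419, 357, 0]) cube([105, 2790, 2940]);
translate([4624, 357, 0]) cube([105, 2790, 2940]);


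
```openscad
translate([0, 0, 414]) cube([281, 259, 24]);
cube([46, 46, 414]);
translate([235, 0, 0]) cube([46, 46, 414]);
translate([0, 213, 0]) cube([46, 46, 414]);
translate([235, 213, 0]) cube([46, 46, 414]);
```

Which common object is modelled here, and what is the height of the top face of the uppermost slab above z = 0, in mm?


A stool. The seat height is 438 mm.

A 281×259×24 slab at z = 414 on four corner posts — a stool. The seat top is 414 + 24 = 438 mm.


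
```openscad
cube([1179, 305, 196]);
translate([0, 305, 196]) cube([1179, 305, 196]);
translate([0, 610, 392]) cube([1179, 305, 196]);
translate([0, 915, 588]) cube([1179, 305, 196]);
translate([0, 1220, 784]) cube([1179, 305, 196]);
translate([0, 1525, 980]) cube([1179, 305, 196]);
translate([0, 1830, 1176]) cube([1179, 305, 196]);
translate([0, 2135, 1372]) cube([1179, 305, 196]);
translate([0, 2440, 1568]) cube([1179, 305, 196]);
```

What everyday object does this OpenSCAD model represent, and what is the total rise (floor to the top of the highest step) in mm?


A staircase. The total rise is 1764 mm.

9 identical blocks, each offset up and back from the previous — a staircase. Each step is 196 mm tall and there are 9 of them, so the total rise is 9 × 196 = 1764 mm.


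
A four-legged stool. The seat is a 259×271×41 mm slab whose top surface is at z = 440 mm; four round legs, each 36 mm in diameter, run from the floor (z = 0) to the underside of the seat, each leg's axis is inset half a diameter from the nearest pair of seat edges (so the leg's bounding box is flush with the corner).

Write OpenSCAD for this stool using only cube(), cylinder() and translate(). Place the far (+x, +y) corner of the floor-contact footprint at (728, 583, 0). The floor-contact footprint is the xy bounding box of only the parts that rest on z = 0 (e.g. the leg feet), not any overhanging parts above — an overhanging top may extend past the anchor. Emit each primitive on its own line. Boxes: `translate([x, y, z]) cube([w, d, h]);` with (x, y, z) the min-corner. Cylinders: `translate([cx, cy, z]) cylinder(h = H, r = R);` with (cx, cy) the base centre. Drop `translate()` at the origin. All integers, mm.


translate([469, 312, 399]) cube([259, 271, 41]);
translate([487, 330, 0]) cylinder(h = 399, r = 18);
translate([710, 330, 0]) cylinder(h = 399, r = 18);
translate([487, 565, 0]) cylinder(h = 399, r = 18);
translate([710, 565, 0]) cylinder(h = 399, r = 18);


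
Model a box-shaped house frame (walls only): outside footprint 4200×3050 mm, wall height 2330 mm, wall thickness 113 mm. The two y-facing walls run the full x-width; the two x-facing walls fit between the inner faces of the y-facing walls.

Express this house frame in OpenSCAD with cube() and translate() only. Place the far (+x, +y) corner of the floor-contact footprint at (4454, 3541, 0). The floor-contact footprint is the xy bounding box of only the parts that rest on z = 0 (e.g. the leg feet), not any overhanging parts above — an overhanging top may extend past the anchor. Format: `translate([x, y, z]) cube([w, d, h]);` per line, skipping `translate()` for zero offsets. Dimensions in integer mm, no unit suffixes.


translate([254, 491, 0]) cube([4200, 113, 2330]);
translate([254, 3428, 0]) cube([4200, 113, 2330]);
translate([254, 604, 0]) cube([113, 2824, 2330]);
translate([4341, 604, 0]) cube([113, 2824, 2330]);


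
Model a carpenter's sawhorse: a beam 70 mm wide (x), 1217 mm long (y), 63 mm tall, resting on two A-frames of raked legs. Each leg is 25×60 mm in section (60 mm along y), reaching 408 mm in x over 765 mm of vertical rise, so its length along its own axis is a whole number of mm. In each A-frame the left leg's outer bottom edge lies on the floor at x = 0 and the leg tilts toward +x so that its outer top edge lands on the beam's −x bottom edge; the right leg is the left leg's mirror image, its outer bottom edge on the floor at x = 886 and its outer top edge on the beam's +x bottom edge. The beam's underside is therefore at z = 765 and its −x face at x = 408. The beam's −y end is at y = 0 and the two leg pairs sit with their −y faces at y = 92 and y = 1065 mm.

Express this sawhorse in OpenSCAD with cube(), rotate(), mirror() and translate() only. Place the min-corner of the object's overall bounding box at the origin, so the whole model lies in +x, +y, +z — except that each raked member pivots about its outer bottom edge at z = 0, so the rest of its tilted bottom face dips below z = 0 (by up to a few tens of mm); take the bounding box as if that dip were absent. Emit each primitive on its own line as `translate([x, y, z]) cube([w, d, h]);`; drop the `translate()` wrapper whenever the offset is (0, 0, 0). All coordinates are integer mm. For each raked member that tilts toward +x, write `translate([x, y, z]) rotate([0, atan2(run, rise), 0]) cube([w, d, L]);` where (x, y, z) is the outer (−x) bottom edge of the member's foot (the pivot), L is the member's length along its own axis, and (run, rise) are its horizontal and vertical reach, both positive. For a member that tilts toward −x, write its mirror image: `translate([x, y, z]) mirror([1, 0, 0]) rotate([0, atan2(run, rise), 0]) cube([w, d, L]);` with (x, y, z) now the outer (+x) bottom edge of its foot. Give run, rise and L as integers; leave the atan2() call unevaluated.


// leg length = √(408² + 765²) = 867
// right-leg outer foot x = 2·408 + 70 = 886
// beam min-corner = (408, 0, 765)
translate([408, 0, 765]) cube([70, 1217, 63]);
translate([0, 92, 0]) rotate([0, atan2(408, 765), 0]) cube([25, 60, 867]);
translate([886, 92, 0]) mirror([1, 0, 0]) rotate([0, atan2(408, 765), 0]) cube([25, 60, 867]);
translate([0, 1065, 0]) rotate([0, atan2(408, 765), 0]) cube([25, 60, 867]);
translate([886, 1065, 0]) mirror([1, 0, 0]) rotate([0, atan2(408, 765), 0]) cube([25, 60, 867]);


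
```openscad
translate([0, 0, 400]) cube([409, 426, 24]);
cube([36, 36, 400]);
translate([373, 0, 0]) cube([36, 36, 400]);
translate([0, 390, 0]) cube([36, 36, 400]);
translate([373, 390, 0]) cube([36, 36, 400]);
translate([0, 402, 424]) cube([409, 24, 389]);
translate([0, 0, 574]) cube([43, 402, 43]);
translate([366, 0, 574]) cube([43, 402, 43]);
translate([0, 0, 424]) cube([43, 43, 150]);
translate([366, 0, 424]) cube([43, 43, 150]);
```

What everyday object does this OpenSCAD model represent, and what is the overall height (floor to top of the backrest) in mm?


A chair. The overall height is 813 mm.

A slab on four corner posts with a tall panel at the back — a chair. The seat slab sits at z = 400 with thickness 24, and the 389 mm backrest starts at the seat top, so the overall height is 400 + 24 + 389 = 813 mm.


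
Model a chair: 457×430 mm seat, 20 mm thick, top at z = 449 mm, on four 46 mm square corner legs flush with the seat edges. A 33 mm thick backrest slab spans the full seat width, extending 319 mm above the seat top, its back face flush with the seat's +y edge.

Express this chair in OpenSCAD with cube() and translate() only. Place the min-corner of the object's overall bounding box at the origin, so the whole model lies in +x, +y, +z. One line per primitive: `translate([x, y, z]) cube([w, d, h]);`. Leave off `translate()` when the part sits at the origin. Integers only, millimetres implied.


translate([0, 0, 429]) cube([457, 430, 20]);
cube([46, 46, 429]);
translate([411, 0, 0]) cube([46, 46, 429]);
translate([0, 384, 0]) cube([46, 46, 429]);
translate([411, 384, 0]) cube([46, 46, 429]);
translate([0, 397, 449]) cube([457, 33, 319]);


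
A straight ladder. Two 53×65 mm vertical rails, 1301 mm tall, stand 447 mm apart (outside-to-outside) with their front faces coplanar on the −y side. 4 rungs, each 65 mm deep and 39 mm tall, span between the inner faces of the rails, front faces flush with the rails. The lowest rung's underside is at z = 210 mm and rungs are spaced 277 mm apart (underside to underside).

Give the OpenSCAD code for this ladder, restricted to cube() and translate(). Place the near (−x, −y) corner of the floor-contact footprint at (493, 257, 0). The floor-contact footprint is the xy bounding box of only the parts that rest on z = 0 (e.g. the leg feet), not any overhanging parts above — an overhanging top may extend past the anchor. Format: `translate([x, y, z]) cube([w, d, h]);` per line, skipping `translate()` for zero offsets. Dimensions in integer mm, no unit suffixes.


translate([493, 257, 0]) cube([53, 65, 1301]);
translate([887, 257, 0]) cube([53, 65, 1301]);
translate([546, 257, 210]) cube([341, 65, 39]);
translate([546, 257, 487]) cube([341, 65, 39]);
translate([546, 257, 764]) cube([341, 65, 39]);
translate([546, 257, 1041]) cube([341, 65, 39]);


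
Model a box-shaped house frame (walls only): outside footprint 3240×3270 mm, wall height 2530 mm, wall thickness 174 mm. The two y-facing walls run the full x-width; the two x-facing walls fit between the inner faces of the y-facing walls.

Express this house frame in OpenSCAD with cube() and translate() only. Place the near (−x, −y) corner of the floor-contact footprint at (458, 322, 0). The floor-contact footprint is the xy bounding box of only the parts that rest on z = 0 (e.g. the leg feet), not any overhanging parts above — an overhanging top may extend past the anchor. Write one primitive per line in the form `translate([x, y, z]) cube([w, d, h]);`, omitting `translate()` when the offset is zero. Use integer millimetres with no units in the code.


translate([458, 322, 0]) cube([3240, 174, 2530]);
translate([458, 3418, 0]) cube([3240, 174, 2530]);
translate([458, 496, 0]) cube([174, 2922, 2530]);
translate([3524, 496, 0]) cube([174, 2922, 2530]);


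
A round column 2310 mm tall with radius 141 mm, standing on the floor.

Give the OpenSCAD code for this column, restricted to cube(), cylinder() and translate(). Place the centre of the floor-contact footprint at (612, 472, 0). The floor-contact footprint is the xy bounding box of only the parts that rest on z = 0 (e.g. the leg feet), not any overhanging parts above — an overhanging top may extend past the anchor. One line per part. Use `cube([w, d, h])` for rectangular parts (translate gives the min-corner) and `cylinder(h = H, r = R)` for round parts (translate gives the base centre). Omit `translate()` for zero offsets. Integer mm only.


translate([612, 472, 0]) cylinder(h = 2310, r = 141);


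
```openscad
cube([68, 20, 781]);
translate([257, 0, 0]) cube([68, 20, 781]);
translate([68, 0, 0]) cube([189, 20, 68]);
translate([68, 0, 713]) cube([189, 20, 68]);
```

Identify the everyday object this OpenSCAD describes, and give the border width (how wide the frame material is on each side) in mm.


A picture frame. The border width is 68 mm.

Four thin pieces enclosing a rectangular opening — a picture frame. The two full-height stiles are 781 mm tall; the top rail sits at z = 713 and is 68 mm tall, so the border above the opening is 781 − 713 = 68 mm, matching the stile x-width.


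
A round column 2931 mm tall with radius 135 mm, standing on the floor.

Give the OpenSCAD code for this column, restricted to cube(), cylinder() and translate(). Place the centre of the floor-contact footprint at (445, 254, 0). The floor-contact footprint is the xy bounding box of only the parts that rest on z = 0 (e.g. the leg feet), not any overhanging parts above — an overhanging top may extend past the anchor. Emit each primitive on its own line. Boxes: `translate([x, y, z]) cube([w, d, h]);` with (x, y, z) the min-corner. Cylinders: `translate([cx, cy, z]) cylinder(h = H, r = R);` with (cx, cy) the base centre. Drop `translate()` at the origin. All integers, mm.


translate([445, 254, 0]) cylinder(h = 2931, r = 135);


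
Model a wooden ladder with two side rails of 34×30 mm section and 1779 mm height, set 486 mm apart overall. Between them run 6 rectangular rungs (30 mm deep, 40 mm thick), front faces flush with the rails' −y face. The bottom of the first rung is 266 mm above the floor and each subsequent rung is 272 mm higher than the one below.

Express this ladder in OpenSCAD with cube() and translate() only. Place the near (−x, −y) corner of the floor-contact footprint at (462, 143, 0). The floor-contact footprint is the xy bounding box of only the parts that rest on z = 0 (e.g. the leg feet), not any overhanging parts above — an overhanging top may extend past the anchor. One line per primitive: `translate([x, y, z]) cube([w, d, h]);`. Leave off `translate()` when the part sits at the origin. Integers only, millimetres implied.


translate([462, 143, 0]) cube([34, 30, 1779]);
translate([914, 143, 0]) cube([34, 30, 1779]);
translate([496, 143, 266]) cube([418, 30, 40]);
translate([496, 143, 538]) cube([418, 30, 40]);
translate([496, 143, 810]) cube([418, 30, 40]);
translate([496, 143, 1082]) cube([418, 30, 40]);
translate([496, 143, 1354]) cube([418, 30, 40]);
translate([496, 143, 1626]) cube([418, 30, 40]);


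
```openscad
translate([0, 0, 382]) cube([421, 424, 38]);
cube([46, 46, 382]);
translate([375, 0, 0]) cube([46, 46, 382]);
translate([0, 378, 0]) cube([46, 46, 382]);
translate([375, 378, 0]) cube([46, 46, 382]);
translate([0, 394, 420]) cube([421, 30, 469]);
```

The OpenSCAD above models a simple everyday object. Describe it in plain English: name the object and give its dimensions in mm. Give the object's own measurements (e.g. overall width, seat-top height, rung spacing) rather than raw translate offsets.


A chair. The seat is a 421×424×38 mm slab with its top at z = 420 mm, on four 46×46 mm corner legs (flush with the seat edges, standing on z = 0). A flat backrest 30 mm thick, 469 mm tall, spans the full seat width and rises from the seat top along its +y edge, rear face flush with the rear of the seat.


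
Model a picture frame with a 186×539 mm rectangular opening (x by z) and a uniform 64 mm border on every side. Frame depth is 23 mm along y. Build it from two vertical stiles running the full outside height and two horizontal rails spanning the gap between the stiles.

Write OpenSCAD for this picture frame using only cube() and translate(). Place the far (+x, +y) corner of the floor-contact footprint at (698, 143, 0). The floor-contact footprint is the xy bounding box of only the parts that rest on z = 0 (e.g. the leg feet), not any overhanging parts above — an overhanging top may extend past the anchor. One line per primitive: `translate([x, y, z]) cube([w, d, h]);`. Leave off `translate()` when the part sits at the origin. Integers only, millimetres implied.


translate([384, 120, 0]) cube([64, 23, 667]);
translate([634, 120, 0]) cube([64, 23, 667]);
translate([448, 120, 0]) cube([186, 23, 64]);
translate([448, 120, 603]) cube([186, 23, 64]);


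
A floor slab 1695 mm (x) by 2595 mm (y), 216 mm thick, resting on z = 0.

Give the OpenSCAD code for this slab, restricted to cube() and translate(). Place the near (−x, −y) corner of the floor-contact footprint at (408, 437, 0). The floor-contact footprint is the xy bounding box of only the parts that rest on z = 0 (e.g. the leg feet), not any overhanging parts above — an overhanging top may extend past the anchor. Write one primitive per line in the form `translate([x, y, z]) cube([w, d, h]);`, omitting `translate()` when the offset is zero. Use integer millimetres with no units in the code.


translate([408, 437, 0]) cube([1695, 2595, 216]);


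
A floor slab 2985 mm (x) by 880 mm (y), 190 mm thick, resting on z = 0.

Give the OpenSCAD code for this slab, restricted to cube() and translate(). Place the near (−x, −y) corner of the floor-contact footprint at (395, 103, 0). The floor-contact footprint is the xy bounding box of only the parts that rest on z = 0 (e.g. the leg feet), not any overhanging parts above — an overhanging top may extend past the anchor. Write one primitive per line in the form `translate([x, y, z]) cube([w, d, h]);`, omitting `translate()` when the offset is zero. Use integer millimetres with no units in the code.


translate([395, 103, 0]) cube([2985, 880, 190]);


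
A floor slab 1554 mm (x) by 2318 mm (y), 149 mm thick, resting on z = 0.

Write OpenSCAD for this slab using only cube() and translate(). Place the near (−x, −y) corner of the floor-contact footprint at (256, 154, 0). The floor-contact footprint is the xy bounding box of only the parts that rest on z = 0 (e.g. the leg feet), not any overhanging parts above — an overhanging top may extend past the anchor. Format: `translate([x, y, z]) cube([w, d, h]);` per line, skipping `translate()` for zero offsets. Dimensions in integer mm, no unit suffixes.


translate([256, 154, 0]) cube([1554, 2318, 149]);


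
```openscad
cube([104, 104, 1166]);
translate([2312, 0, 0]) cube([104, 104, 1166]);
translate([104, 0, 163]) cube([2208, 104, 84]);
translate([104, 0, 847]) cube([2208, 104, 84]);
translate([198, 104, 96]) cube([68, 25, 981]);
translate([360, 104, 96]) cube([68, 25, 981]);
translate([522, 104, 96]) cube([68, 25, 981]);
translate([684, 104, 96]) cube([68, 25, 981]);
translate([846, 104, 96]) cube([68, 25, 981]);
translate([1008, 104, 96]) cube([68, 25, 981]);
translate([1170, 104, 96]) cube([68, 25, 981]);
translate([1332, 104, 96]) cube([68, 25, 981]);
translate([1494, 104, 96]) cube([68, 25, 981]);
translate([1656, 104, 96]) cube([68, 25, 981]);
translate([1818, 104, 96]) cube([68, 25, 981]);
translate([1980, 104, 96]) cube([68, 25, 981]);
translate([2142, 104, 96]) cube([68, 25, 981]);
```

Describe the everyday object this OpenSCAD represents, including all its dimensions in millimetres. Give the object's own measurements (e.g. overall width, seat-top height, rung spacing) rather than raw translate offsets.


A fence section. Two 104×104 mm posts, 1166 mm tall, stand on the floor with a clear span of 2208 mm between their inner faces. Two horizontal rails of 104×84 mm section span the gap between the posts with their undersides at z = 163 mm and z = 847 mm, flush with the posts' −y face. 13 pickets, each 68 mm wide, 25 mm thick and 981 mm tall, are fixed to the +y face of the rails with their bottoms at z = 96 mm, spaced across the span with a 94 mm gap after the −x post and between neighbouring pickets, with 102 mm left before the +x post.


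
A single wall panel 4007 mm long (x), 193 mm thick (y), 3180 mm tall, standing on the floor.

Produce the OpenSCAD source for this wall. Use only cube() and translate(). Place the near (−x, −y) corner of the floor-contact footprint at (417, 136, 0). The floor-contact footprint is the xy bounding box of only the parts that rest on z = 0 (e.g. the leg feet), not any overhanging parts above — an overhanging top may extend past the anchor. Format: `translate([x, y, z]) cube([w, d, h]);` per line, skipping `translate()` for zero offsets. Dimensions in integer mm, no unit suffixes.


translate([417, 136, 0]) cube([4007, 193, 3180]);


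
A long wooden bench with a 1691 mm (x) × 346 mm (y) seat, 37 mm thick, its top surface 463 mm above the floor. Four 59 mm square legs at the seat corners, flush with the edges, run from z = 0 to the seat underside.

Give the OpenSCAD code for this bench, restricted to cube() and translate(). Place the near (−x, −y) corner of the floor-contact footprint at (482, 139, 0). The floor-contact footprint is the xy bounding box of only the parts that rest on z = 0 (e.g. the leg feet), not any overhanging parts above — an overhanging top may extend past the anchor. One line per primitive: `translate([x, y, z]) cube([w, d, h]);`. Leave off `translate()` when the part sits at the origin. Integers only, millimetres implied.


translate([482, 139, 426]) cube([1691, 346, 37]);
translate([482, 139, 0]) cube([59, 59, 426]);
translate([482, 426, 0]) cube([59, 59, 426]);
translate([2114, 139, 0]) cube([59, 59, 426]);
translate([2114, 426, 0]) cube([59, 59, 426]);


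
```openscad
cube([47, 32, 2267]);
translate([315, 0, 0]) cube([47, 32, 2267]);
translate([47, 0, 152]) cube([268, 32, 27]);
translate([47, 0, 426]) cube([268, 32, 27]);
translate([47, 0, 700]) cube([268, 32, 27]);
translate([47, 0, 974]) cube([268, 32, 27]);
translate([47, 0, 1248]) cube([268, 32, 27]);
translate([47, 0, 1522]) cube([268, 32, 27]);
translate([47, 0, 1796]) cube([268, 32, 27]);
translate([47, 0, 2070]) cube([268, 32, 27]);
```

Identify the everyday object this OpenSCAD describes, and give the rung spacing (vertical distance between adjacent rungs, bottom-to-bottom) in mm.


A ladder. The rung spacing is 274 mm.

Two tall 47×32 posts with 8 short bars between them — a ladder. Adjacent rungs sit at z = 152 and z = 426, so the spacing is 426 − 152 = 274 mm.


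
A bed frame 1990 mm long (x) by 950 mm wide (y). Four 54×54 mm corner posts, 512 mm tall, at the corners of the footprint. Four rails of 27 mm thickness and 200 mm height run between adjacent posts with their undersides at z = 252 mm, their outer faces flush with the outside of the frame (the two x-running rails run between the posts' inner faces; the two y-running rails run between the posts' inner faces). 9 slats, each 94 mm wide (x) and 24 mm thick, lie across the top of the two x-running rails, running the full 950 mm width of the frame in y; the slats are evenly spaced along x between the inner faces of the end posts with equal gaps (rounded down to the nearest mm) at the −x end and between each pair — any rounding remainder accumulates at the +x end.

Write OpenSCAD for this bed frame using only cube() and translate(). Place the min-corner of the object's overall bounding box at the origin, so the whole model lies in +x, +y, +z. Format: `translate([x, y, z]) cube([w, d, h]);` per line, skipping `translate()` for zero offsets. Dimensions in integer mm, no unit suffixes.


cube([54, 54, 512]);
translate([0, 896, 0]) cube([54, 54, 512]);
translate([1936, 0, 0]) cube([54, 54, 512]);
translate([1936, 896, 0]) cube([54, 54, 512]);
translate([54, 0, 252]) cube([1882, 27, 200]);
translate([54, 923, 252]) cube([1882, 27, 200]);
translate([0, 54, 252]) cube([27, 842, 200]);
translate([1963, 54, 252]) cube([27, 842, 200]);
translate([157, 0, 452]) cube([94, 950, 24]);
translate([354, 0, 452]) cube([94, 950, 24]);
translate([551, 0, 452]) cube([94, 950, 24]);
translate([748, 0, 452]) cube([94, 950, 24]);
translate([945, 0, 452]) cube([94, 950, 24]);
translate([1142, 0, 452]) cube([94, 950, 24]);
translate([1339, 0, 452]) cube([94, 950, 24]);
translate([1536, 0, 452]) cube([94, 950, 24]);
translate([1733, 0, 452]) cube([94, 950, 24]);


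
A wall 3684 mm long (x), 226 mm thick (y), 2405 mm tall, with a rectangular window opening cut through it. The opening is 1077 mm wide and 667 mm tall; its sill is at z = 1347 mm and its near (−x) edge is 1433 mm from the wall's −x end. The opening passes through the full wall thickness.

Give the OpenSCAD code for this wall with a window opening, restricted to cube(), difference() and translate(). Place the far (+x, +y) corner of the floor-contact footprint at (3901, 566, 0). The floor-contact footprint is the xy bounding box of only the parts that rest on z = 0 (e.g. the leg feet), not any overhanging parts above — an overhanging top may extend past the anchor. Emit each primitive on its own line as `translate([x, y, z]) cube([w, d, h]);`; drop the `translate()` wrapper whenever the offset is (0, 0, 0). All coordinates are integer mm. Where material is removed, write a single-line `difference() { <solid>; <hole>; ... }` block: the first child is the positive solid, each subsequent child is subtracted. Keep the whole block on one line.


difference() { translate([217, 340, 0]) cube([3684, 226, 2405]); translate([1650, 340, 1347]) cube([1077, 226, 667]); }


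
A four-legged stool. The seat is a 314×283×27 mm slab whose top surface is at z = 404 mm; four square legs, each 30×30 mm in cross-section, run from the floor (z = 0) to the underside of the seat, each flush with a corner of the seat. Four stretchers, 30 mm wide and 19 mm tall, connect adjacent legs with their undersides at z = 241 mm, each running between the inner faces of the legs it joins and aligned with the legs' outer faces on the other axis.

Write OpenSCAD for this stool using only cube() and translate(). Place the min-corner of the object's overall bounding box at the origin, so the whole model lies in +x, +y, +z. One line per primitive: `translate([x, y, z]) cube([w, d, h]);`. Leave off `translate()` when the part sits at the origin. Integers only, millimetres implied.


// leg_h = 404 - 27 = 377
// stretcher span = 314 - 2*30 = 254
translate([0, 0, 377]) cube([314, 283, 27]);
cube([30, 30, 377]);
translate([284, 0, 0]) cube([30, 30, 377]);
translate([0, 253, 0]) cube([30, 30, 377]);
translate([284, 253, 0]) cube([30, 30, 377]);
translate([30, 0, 241]) cube([254, 30, 19]);
translate([30, 253, 241]) cube([254, 30, 19]);
translate([0, 30, 241]) cube([30, 223, 19]);
translate([284, 30, 241]) cube([30, 223, 19]);


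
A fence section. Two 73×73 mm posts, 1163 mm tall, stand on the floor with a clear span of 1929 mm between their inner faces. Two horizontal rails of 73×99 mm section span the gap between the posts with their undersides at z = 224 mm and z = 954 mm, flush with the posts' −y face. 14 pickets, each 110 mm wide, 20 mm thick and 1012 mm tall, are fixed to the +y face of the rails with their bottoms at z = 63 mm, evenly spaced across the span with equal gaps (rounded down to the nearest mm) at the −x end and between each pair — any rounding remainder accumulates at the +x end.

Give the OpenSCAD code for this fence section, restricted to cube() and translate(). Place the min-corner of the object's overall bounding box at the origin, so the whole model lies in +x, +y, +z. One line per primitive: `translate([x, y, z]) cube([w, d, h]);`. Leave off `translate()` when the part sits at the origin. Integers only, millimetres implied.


cube([73, 73, 1163]);
translate([2002, 0, 0]) cube([73, 73, 1163]);
translate([73, 0, 224]) cube([1929, 73, 99]);
translate([73, 0, 954]) cube([1929, 73, 99]);
translate([98, 73, 63]) cube([110, 20, 1012]);
translate([233, 73, 63]) cube([110, 20, 1012]);
translate([368, 73, 63]) cube([110, 20, 1012]);
translate([503, 73, 63]) cube([110, 20, 1012]);
translate([638, 73, 63]) cube([110, 20, 1012]);
translate([773, 73, 63]) cube([110, 20, 1012]);
translate([908, 73, 63]) cube([110, 20, 1012]);
translate([1043, 73, 63]) cube([110, 20, 1012]);
translate([1178, 73, 63]) cube([110, 20, 1012]);
translate([1313, 73, 63]) cube([110, 20, 1012]);
translate([1448, 73, 63]) cube([110, 20, 1012]);
translate([1583, 73, 63]) cube([110, 20, 1012]);
translate([1718, 73, 63]) cube([110, 20, 1012]);
translate([1853, 73, 63]) cube([110, 20, 1012]);


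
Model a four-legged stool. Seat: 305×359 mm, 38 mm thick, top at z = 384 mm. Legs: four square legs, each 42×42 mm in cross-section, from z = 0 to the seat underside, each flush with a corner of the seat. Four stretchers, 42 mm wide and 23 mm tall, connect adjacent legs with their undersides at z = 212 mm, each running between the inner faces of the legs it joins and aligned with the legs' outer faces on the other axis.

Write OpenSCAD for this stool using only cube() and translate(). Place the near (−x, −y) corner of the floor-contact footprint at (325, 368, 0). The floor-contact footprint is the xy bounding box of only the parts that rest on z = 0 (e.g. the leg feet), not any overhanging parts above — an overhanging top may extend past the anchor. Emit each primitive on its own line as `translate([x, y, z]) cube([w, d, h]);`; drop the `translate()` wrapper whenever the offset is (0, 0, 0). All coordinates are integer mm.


translate([325, 368, 346]) cube([305, 359, 38]);
translate([325, 368, 0]) cube([42, 42, 346]);
translate([588, 368, 0]) cube([42, 42, 346]);
translate([325, 685, 0]) cube([42, 42, 346]);
translate([588, 685, 0]) cube([42, 42, 346]);
translate([367, 368, 212]) cube([221, 42, 23]);
translate([367, 685, 212]) cube([221, 42, 23]);
translate([325, 410, 212]) cube([42, 275, 23]);
translate([588, 410, 212]) cube([42, 275, 23]);


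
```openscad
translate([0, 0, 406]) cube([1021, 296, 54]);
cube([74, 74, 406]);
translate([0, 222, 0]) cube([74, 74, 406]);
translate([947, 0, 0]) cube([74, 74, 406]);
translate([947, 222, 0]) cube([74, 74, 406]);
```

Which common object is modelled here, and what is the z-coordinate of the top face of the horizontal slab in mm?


A bench. The seat-top height is 460 mm.

A long slab on four corner posts — a bench. The slab sits at z = 406 with thickness 54, so the top is 406 + 54 = 460 mm.


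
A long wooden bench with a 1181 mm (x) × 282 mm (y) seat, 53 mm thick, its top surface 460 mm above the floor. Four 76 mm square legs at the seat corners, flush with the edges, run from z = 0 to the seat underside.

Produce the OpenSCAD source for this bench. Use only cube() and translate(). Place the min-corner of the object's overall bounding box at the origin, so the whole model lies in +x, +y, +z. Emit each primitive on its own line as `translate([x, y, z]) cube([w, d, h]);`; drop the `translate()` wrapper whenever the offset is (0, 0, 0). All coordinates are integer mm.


translate([0, 0, 407]) cube([1181, 282, 53]);
cube([76, 76, 407]);
translate([0, 206, 0]) cube([76, 76, 407]);
translate([1105, 0, 0]) cube([76, 76, 407]);
translate([1105, 206, 0]) cube([76, 76, 407]);


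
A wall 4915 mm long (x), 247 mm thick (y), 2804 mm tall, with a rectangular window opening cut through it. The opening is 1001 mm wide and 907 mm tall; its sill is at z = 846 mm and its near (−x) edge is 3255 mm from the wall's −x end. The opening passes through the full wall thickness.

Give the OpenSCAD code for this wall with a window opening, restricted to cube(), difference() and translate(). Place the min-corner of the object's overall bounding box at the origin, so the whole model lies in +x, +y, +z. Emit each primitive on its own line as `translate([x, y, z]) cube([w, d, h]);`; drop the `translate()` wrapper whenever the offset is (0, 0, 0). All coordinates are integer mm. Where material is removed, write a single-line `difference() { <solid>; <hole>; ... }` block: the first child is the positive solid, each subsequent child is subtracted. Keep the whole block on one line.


difference() { cube([4915, 247, 2804]); translate([3255, 0, 846]) cube([1001, 247, 907]); }


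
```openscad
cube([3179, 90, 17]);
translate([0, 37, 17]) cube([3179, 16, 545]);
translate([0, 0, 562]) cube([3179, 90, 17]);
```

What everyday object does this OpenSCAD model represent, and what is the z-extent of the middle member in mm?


An I-beam. The web height is 545 mm.

Two wide flanges with a thin centred web — an I-beam. Overall 579 mm minus two 17 mm flanges gives a web of 579 − 2·17 = 545 mm.


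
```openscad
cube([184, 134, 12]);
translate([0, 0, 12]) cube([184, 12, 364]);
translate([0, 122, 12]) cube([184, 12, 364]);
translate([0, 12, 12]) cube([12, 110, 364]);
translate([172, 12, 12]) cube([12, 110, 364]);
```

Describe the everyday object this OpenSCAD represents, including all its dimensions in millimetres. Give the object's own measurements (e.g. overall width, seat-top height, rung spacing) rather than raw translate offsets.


An open-topped rectangular box: outside dimensions 184×134×376 mm, with a uniform wall and base thickness of 12 mm. The base is a full 184×134 slab on the floor; four walls sit on top of the base. The front and back walls (the −y and +y sides) span the full width; the two side walls fit between them.


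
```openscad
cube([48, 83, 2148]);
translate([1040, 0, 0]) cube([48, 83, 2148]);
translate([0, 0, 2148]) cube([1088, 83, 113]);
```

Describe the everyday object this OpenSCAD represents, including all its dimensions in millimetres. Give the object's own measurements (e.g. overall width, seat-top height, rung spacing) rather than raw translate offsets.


A door frame. The clear opening is 992 mm wide and 2148 mm high. Two 48 mm wide jambs, 83 mm deep, stand either side of the opening from the floor to the top of the opening. A 113 mm thick head sits across the top of both jambs, spanning the full outside width of the frame.
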